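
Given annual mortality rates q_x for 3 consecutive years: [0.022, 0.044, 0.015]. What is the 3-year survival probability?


p_k = 1 - q_k for each year
Survival = product of (1 - q_k)
= 0.978 * 0.956 * 0.985
= 0.9209


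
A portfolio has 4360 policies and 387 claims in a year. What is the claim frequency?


frequency = claims / policies
= 387 / 4360
= 0.0888


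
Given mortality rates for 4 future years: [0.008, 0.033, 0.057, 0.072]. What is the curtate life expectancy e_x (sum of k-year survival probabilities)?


e_x = sum_{k=1}^{n} k_p_x
k_p_x values:
  1_p_x = 0.992
  2_p_x = 0.959264
  3_p_x = 0.904586
  4_p_x = 0.839456
e_x = 3.6953


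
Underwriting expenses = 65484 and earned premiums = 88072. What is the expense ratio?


Expense ratio = expenses / premiums
= 65484 / 88072
= 0.7435


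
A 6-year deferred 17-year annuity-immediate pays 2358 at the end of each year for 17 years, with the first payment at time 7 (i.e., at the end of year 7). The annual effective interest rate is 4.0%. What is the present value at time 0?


PV at time 6 of the 17-year annuity-immediate:
a_n = 2358 * (1-(1+0.04)^(-17))/0.04 = 28686.6472
Discount back 6 years to time 0:
PV = 28686.6472 * (1+0.04)^(-6)
= 28686.6472 * 0.790315
= 22671.4739


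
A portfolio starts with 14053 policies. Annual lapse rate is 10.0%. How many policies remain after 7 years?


remaining = initial * (1 - lapse)^years
= 14053 * (1 - 0.1)^7
= 14053 * 0.478297
= 6721.5063


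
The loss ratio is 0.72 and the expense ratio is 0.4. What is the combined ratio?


Combined ratio = loss ratio + expense ratio
= 0.72 + 0.4
= 1.12


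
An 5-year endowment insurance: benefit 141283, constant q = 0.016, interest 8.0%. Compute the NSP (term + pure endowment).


Term component = 8763.0503
Pure endowment = 5_p_x * v^5 * benefit = 0.922519 * 0.680583 * 141283 = 88704.6982
NSP = 97467.7485


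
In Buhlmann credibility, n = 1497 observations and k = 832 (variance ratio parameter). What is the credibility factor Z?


Z = n / (n + k)
= 1497 / (1497 + 832)
= 1497 / 2329
= 0.6428


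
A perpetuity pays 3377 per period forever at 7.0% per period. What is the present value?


PV = PMT / i
= 3377 / 0.07
= 48242.8571


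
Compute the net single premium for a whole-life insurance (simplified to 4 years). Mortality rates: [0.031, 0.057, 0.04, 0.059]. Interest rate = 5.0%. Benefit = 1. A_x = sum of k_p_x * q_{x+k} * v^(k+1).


v = 0.952381
Year 0: k_p_x=1.0, q=0.031, term=0.029524
Year 1: k_p_x=0.969, q=0.057, term=0.050098
Year 2: k_p_x=0.913767, q=0.04, term=0.031574
Year 3: k_p_x=0.877216, q=0.059, term=0.04258
A_x = 0.1538


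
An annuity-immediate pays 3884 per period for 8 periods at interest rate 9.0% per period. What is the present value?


PV = PMT * (1 - (1+i)^(-n)) / i
= 3884 * (1 - (1+0.09)^(-8)) / 0.09
= 3884 * (1 - 0.501866) / 0.09
= 3884 * 5.534819
= 21497.2374


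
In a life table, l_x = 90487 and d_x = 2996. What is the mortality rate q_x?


q_x = d_x / l_x
= 2996 / 90487
= 0.0331


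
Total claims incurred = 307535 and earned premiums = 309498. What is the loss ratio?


Loss ratio = claims / premiums
= 307535 / 309498
= 0.9937


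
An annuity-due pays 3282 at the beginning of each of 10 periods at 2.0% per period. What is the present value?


PV_due = PMT * (1-(1+i)^(-n))/i * (1+i)
PV_immediate = 29480.844
PV_due = 29480.844 * 1.02
= 30070.4609


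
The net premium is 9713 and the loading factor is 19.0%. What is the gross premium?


Gross = net * (1 + loading)
= 9713 * (1 + 0.19)
= 9713 * 1.19
= 11558.47


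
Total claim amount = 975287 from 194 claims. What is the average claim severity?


severity = total / number
= 975287 / 194
= 5027.2526


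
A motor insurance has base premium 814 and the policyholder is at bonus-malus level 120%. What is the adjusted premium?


adjusted = base * BM_level / 100
= 814 * 120 / 100
= 814 * 1.2
= 976.8


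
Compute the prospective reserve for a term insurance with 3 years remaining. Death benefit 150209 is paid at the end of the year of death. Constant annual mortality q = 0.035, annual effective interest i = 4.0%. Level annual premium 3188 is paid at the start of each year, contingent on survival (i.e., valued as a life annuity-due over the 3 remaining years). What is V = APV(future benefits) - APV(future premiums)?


v = 1/(1+i) = 0.961538
APV(future benefits) per unit = sum_{k=0}^{2} k_p_x * q * v^(k+1) = 0.093856
APV(future benefits) = 150209 * 0.093856 = 14097.9678
Life annuity-due factor ä_{x:3} = sum_{k=0}^{2} k_p_x * v^k = 2.788854
APV(future premiums) = 3188 * 2.788854 = 8890.8681
V = 14097.9678 - 8890.8681
= 5207.0997


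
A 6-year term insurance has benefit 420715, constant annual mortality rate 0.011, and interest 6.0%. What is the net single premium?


NSP = benefit * sum_{k=0}^{n-1} k_p_x * q * v^(k+1)
With constant q=0.011, v=0.943396
Sum = 0.052723
NSP = 420715 * 0.052723
= 22181.5501


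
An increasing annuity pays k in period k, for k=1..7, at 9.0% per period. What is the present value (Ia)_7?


(Ia)_n = sum_{k=1}^{n} k * v^k, v = 1/(1+i)
v = 0.917431
Sum computed term by term:
(Ia)_7 = 18.4075


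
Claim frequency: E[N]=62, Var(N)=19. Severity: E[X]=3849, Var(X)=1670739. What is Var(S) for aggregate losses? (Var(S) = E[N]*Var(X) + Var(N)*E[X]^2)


Var(S) = E[N]*Var(X) + Var(N)*E[X]^2
= 62*1670739 + 19*3849^2
= 103585818 + 281481219
= 3.8507e+08


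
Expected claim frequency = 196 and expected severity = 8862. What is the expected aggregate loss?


E[S] = E[N] * E[X]
= 196 * 8862
= 1.7370e+06


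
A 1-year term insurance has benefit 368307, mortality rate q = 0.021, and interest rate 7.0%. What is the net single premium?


NSP = benefit * q * v
v = 1/(1+i) = 0.934579
NSP = 368307 * 0.021 * 0.934579
= 7228.4551


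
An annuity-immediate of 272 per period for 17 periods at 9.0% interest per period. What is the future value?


FV = PMT * ((1+i)^n - 1) / i
= 272 * ((1.09)^17 - 1) / 0.09
= 272 * (4.327633 - 1) / 0.09
= 10056.8476


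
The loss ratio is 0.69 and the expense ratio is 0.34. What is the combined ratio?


Combined ratio = loss ratio + expense ratio
= 0.69 + 0.34
= 1.03


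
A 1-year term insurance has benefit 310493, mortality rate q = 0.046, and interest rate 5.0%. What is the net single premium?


NSP = benefit * q * v
v = 1/(1+i) = 0.952381
NSP = 310493 * 0.046 * 0.952381
= 13602.5505


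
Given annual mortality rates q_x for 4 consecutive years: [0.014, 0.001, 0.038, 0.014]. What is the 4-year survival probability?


p_k = 1 - q_k for each year
Survival = product of (1 - q_k)
= 0.986 * 0.999 * 0.962 * 0.986
= 0.9343


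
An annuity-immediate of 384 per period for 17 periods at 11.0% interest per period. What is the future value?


FV = PMT * ((1+i)^n - 1) / i
= 384 * ((1.11)^17 - 1) / 0.11
= 384 * (5.895093 - 1) / 0.11
= 17088.3236


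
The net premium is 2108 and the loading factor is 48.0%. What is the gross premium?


Gross = net * (1 + loading)
= 2108 * (1 + 0.48)
= 2108 * 1.48
= 3119.84


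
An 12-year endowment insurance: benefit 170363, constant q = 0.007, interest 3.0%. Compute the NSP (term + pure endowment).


Term component = 11452.2571
Pure endowment = 12_p_x * v^12 * benefit = 0.91916 * 0.70138 * 170363 = 109829.6412
NSP = 121281.8982


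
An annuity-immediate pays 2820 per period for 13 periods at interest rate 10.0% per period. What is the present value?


PV = PMT * (1 - (1+i)^(-n)) / i
= 2820 * (1 - (1+0.1)^(-13)) / 0.1
= 2820 * (1 - 0.289664) / 0.1
= 2820 * 7.103356
= 20031.4645


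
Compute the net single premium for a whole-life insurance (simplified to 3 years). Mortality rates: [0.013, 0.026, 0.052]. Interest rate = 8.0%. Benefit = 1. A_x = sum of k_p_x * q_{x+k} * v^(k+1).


v = 0.925926
Year 0: k_p_x=1.0, q=0.013, term=0.012037
Year 1: k_p_x=0.987, q=0.026, term=0.022001
Year 2: k_p_x=0.961338, q=0.052, term=0.039683
A_x = 0.0737


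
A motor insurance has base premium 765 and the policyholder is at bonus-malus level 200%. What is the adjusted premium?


adjusted = base * BM_level / 100
= 765 * 200 / 100
= 765 * 2.0
= 1530.0


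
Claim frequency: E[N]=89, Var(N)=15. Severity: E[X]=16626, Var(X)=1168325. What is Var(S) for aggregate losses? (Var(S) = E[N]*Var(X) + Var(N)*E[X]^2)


Var(S) = E[N]*Var(X) + Var(N)*E[X]^2
= 89*1168325 + 15*16626^2
= 103980925 + 4146358140
= 4.2503e+09


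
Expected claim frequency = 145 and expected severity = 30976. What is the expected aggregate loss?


E[S] = E[N] * E[X]
= 145 * 30976
= 4.4915e+06


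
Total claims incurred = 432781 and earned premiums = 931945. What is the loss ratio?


Loss ratio = claims / premiums
= 432781 / 931945
= 0.4644


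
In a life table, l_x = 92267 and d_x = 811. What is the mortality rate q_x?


q_x = d_x / l_x
= 811 / 92267
= 0.0088


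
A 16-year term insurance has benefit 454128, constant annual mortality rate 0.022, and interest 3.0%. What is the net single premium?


NSP = benefit * sum_{k=0}^{n-1} k_p_x * q * v^(k+1)
With constant q=0.022, v=0.970874
Sum = 0.238386
NSP = 454128 * 0.238386
= 108257.7832


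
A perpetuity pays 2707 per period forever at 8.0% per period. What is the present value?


PV = PMT / i
= 2707 / 0.08
= 33837.5


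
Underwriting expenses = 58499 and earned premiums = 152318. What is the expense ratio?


Expense ratio = expenses / premiums
= 58499 / 152318
= 0.3841


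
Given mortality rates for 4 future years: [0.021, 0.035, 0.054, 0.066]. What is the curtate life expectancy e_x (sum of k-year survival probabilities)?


e_x = sum_{k=1}^{n} k_p_x
k_p_x values:
  1_p_x = 0.979
  2_p_x = 0.944735
  3_p_x = 0.893719
  4_p_x = 0.834734
e_x = 3.6522


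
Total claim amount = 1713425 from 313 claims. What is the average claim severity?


severity = total / number
= 1713425 / 313
= 5474.2013


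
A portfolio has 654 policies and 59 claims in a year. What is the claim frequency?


frequency = claims / policies
= 59 / 654
= 0.0902


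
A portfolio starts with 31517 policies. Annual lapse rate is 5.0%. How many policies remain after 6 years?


remaining = initial * (1 - lapse)^years
= 31517 * (1 - 0.05)^6
= 31517 * 0.735092
= 23167.8911


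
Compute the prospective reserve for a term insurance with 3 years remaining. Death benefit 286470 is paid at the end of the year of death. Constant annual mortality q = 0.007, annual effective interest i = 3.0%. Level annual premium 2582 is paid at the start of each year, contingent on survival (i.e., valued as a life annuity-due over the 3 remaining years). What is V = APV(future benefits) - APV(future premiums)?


v = 1/(1+i) = 0.970874
APV(future benefits) per unit = sum_{k=0}^{2} k_p_x * q * v^(k+1) = 0.019665
APV(future benefits) = 286470 * 0.019665 = 5633.353
Life annuity-due factor ä_{x:3} = sum_{k=0}^{2} k_p_x * v^k = 2.893523
APV(future premiums) = 2582 * 2.893523 = 7471.0775
V = 5633.353 - 7471.0775
= -1837.7245


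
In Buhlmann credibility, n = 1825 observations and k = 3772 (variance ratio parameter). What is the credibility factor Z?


Z = n / (n + k)
= 1825 / (1825 + 3772)
= 1825 / 5597
= 0.3261


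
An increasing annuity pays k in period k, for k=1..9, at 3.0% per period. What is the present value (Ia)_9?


(Ia)_n = sum_{k=1}^{n} k * v^k, v = 1/(1+i)
v = 0.970874
Sum computed term by term:
(Ia)_9 = 37.3981


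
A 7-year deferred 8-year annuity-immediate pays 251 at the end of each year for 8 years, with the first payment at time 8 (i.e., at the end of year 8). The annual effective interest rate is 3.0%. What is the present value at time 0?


PV at time 7 of the 8-year annuity-immediate:
a_n = 251 * (1-(1+0.03)^(-8))/0.03 = 1761.9427
Discount back 7 years to time 0:
PV = 1761.9427 * (1+0.03)^(-7)
= 1761.9427 * 0.813092
= 1432.6207


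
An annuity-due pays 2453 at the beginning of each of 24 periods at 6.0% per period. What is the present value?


PV_due = PMT * (1-(1+i)^(-n))/i * (1+i)
PV_immediate = 30786.027
PV_due = 30786.027 * 1.06
= 32633.1886


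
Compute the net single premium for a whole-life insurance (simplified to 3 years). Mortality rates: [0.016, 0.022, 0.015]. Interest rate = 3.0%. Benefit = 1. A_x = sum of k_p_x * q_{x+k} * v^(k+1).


v = 0.970874
Year 0: k_p_x=1.0, q=0.016, term=0.015534
Year 1: k_p_x=0.984, q=0.022, term=0.020405
Year 2: k_p_x=0.962352, q=0.015, term=0.01321
A_x = 0.0491


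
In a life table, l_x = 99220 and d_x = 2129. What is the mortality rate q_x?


q_x = d_x / l_x
= 2129 / 99220
= 0.0215


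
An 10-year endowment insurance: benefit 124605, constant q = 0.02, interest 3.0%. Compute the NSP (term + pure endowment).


Term component = 19539.1155
Pure endowment = 10_p_x * v^10 * benefit = 0.817073 * 0.744094 * 124605 = 75757.2113
NSP = 95296.3268


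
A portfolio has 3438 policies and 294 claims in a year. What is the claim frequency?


frequency = claims / policies
= 294 / 3438
= 0.0855


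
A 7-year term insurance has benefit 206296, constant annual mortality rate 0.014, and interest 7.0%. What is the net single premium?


NSP = benefit * sum_{k=0}^{n-1} k_p_x * q * v^(k+1)
With constant q=0.014, v=0.934579
Sum = 0.072629
NSP = 206296 * 0.072629
= 14983.1228


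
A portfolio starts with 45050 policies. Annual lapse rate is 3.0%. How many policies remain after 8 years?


remaining = initial * (1 - lapse)^years
= 45050 * (1 - 0.03)^8
= 45050 * 0.783743
= 35307.6383


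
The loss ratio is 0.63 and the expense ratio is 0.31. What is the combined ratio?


Combined ratio = loss ratio + expense ratio
= 0.63 + 0.31
= 0.94


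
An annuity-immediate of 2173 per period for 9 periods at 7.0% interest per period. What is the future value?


FV = PMT * ((1+i)^n - 1) / i
= 2173 * ((1.07)^9 - 1) / 0.07
= 2173 * (1.838459 - 1) / 0.07
= 26028.1696


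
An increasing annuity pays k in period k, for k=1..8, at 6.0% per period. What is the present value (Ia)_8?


(Ia)_n = sum_{k=1}^{n} k * v^k, v = 1/(1+i)
v = 0.943396
Sum computed term by term:
(Ia)_8 = 26.0514


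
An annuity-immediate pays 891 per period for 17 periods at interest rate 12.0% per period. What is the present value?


PV = PMT * (1 - (1+i)^(-n)) / i
= 891 * (1 - (1+0.12)^(-17)) / 0.12
= 891 * (1 - 0.145644) / 0.12
= 891 * 7.11963
= 6343.5908


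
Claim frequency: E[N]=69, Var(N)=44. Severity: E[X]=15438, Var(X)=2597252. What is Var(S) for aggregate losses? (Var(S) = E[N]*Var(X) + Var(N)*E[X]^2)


Var(S) = E[N]*Var(X) + Var(N)*E[X]^2
= 69*2597252 + 44*15438^2
= 179210388 + 10486601136
= 1.0666e+10


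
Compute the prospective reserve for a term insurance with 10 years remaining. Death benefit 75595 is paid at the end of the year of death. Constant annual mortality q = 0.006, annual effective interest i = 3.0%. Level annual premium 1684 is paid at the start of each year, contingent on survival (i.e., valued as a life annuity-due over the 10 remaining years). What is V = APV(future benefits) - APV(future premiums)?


v = 1/(1+i) = 0.970874
APV(future benefits) per unit = sum_{k=0}^{9} k_p_x * q * v^(k+1) = 0.049894
APV(future benefits) = 75595 * 0.049894 = 3771.7542
Life annuity-due factor ä_{x:10} = sum_{k=0}^{9} k_p_x * v^k = 8.565176
APV(future premiums) = 1684 * 8.565176 = 14423.7563
V = 3771.7542 - 14423.7563
= -10652.0021


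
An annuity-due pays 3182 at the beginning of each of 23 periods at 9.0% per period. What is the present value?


PV_due = PMT * (1-(1+i)^(-n))/i * (1+i)
PV_immediate = 30484.2181
PV_due = 30484.2181 * 1.09
= 33227.7978


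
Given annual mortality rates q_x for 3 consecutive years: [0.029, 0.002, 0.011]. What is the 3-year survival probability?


p_k = 1 - q_k for each year
Survival = product of (1 - q_k)
= 0.971 * 0.998 * 0.989
= 0.9584


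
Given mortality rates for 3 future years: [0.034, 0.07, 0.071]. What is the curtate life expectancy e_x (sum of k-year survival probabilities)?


e_x = sum_{k=1}^{n} k_p_x
k_p_x values:
  1_p_x = 0.966
  2_p_x = 0.89838
  3_p_x = 0.834595
e_x = 2.699


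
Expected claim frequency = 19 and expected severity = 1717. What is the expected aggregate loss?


E[S] = E[N] * E[X]
= 19 * 1717
= 32623


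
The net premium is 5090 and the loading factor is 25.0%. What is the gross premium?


Gross = net * (1 + loading)
= 5090 * (1 + 0.25)
= 5090 * 1.25
= 6362.5


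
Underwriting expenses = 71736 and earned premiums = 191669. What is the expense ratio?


Expense ratio = expenses / premiums
= 71736 / 191669
= 0.3743


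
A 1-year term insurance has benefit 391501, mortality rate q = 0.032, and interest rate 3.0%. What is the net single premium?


NSP = benefit * q * v
v = 1/(1+i) = 0.970874
NSP = 391501 * 0.032 * 0.970874
= 12163.1379


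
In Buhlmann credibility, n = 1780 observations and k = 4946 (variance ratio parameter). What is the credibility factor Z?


Z = n / (n + k)
= 1780 / (1780 + 4946)
= 1780 / 6726
= 0.2646


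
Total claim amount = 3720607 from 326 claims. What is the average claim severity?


severity = total / number
= 3720607 / 326
= 11412.9049


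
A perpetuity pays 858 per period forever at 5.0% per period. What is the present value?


PV = PMT / i
= 858 / 0.05
= 17160.0


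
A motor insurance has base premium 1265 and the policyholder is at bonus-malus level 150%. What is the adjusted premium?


adjusted = base * BM_level / 100
= 1265 * 150 / 100
= 1265 * 1.5
= 1897.5


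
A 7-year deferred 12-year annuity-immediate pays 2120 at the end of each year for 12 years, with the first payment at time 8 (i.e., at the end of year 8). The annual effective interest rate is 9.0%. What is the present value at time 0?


PV at time 7 of the 12-year annuity-immediate:
a_n = 2120 * (1-(1+0.09)^(-12))/0.09 = 15180.7376
Discount back 7 years to time 0:
PV = 15180.7376 * (1+0.09)^(-7)
= 15180.7376 * 0.547034
= 8304.3833


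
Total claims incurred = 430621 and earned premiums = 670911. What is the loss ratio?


Loss ratio = claims / premiums
= 430621 / 670911
= 0.6418


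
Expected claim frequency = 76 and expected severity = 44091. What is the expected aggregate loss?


E[S] = E[N] * E[X]
= 76 * 44091
= 3.3509e+06


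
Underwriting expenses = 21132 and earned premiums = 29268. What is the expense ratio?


Expense ratio = expenses / premiums
= 21132 / 29268
= 0.722


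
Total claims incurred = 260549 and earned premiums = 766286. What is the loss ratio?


Loss ratio = claims / premiums
= 260549 / 766286
= 0.34


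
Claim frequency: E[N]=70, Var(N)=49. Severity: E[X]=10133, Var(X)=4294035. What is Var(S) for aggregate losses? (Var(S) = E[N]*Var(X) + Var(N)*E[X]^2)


Var(S) = E[N]*Var(X) + Var(N)*E[X]^2
= 70*4294035 + 49*10133^2
= 300582450 + 5031206761
= 5.3318e+09


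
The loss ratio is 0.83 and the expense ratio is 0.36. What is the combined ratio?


Combined ratio = loss ratio + expense ratio
= 0.83 + 0.36
= 1.19


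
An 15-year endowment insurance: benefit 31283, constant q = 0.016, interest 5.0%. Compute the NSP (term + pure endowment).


Term component = 4719.768
Pure endowment = 15_p_x * v^15 * benefit = 0.785103 * 0.481017 * 31283 = 11813.957
NSP = 16533.725


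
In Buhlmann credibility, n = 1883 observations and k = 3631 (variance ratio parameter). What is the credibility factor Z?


Z = n / (n + k)
= 1883 / (1883 + 3631)
= 1883 / 5514
= 0.3415


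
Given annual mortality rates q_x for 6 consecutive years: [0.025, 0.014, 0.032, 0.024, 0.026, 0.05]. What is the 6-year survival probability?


p_k = 1 - q_k for each year
Survival = product of (1 - q_k)
= 0.975 * 0.986 * 0.968 * 0.976 * 0.974 * 0.95
= 0.8404


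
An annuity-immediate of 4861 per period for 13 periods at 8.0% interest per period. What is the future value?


FV = PMT * ((1+i)^n - 1) / i
= 4861 * ((1.08)^13 - 1) / 0.08
= 4861 * (2.719624 - 1) / 0.08
= 104488.6367


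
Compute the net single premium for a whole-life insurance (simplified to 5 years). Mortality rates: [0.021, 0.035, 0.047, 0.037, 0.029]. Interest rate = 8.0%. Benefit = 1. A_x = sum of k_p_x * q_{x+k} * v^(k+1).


v = 0.925926
Year 0: k_p_x=1.0, q=0.021, term=0.019444
Year 1: k_p_x=0.979, q=0.035, term=0.029377
Year 2: k_p_x=0.944735, q=0.047, term=0.035248
Year 3: k_p_x=0.900332, q=0.037, term=0.024486
Year 4: k_p_x=0.86702, q=0.029, term=0.017112
A_x = 0.1257


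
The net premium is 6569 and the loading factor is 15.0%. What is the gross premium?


Gross = net * (1 + loading)
= 6569 * (1 + 0.15)
= 6569 * 1.15
= 7554.35


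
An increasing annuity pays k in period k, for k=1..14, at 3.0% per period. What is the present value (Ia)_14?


(Ia)_n = sum_{k=1}^{n} k * v^k, v = 1/(1+i)
v = 0.970874
Sum computed term by term:
(Ia)_14 = 79.3102


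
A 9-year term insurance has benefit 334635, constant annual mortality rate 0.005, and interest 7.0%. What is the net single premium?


NSP = benefit * sum_{k=0}^{n-1} k_p_x * q * v^(k+1)
With constant q=0.005, v=0.934579
Sum = 0.032004
NSP = 334635 * 0.032004
= 10709.6452


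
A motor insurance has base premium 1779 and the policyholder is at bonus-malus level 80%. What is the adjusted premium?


adjusted = base * BM_level / 100
= 1779 * 80 / 100
= 1779 * 0.8
= 1423.2


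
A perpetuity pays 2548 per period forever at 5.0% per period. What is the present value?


PV = PMT / i
= 2548 / 0.05
= 50960.0


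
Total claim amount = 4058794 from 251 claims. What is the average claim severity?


severity = total / number
= 4058794 / 251
= 16170.494


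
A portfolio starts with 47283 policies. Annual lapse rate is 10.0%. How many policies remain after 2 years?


remaining = initial * (1 - lapse)^years
= 47283 * (1 - 0.1)^2
= 47283 * 0.81
= 38299.23


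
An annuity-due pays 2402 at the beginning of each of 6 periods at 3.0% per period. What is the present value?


PV_due = PMT * (1-(1+i)^(-n))/i * (1+i)
PV_immediate = 13012.0938
PV_due = 13012.0938 * 1.03
= 13402.4567


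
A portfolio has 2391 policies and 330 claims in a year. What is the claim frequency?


frequency = claims / policies
= 330 / 2391
= 0.138


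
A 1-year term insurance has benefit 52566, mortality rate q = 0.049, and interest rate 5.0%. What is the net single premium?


NSP = benefit * q * v
v = 1/(1+i) = 0.952381
NSP = 52566 * 0.049 * 0.952381
= 2453.08


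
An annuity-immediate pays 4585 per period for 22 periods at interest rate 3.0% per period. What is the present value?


PV = PMT * (1 - (1+i)^(-n)) / i
= 4585 * (1 - (1+0.03)^(-22)) / 0.03
= 4585 * (1 - 0.521893) / 0.03
= 4585 * 15.936917
= 73070.7628


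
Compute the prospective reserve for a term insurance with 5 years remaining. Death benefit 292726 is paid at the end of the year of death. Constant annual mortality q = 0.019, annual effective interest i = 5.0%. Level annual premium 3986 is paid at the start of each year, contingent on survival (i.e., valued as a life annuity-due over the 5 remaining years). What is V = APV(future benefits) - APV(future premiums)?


v = 1/(1+i) = 0.952381
APV(future benefits) per unit = sum_{k=0}^{4} k_p_x * q * v^(k+1) = 0.079341
APV(future benefits) = 292726 * 0.079341 = 23225.2073
Life annuity-due factor ä_{x:5} = sum_{k=0}^{4} k_p_x * v^k = 4.384641
APV(future premiums) = 3986 * 4.384641 = 17477.1773
V = 23225.2073 - 17477.1773
= 5748.0299


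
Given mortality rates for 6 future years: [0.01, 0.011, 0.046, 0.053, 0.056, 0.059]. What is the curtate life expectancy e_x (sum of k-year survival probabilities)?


e_x = sum_{k=1}^{n} k_p_x
k_p_x values:
  1_p_x = 0.99
  2_p_x = 0.97911
  3_p_x = 0.934071
  4_p_x = 0.884565
  5_p_x = 0.83503
  6_p_x = 0.785763
e_x = 5.4085


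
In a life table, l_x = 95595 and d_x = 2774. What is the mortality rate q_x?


q_x = d_x / l_x
= 2774 / 95595
= 0.029


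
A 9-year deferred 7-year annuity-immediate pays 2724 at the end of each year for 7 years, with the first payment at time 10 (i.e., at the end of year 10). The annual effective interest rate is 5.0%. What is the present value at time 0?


PV at time 9 of the 7-year annuity-immediate:
a_n = 2724 * (1-(1+0.05)^(-7))/0.05 = 15762.0811
Discount back 9 years to time 0:
PV = 15762.0811 * (1+0.05)^(-9)
= 15762.0811 * 0.644609
= 10160.378


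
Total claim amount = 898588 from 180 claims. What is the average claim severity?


severity = total / number
= 898588 / 180
= 4992.1556


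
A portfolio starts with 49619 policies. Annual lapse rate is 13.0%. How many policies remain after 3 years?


remaining = initial * (1 - lapse)^years
= 49619 * (1 - 0.13)^3
= 49619 * 0.658503
= 32674.2604


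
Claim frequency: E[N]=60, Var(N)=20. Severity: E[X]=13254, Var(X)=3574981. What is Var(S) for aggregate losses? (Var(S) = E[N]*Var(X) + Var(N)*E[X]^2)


Var(S) = E[N]*Var(X) + Var(N)*E[X]^2
= 60*3574981 + 20*13254^2
= 214498860 + 3513370320
= 3.7279e+09


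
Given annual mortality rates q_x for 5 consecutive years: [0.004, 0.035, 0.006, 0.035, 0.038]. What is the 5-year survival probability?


p_k = 1 - q_k for each year
Survival = product of (1 - q_k)
= 0.996 * 0.965 * 0.994 * 0.965 * 0.962
= 0.8869


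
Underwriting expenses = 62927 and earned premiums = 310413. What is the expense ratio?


Expense ratio = expenses / premiums
= 62927 / 310413
= 0.2027


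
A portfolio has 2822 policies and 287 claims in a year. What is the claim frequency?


frequency = claims / policies
= 287 / 2822
= 0.1017


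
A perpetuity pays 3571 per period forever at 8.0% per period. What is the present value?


PV = PMT / i
= 3571 / 0.08
= 44637.5


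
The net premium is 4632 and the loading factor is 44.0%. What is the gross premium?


Gross = net * (1 + loading)
= 4632 * (1 + 0.44)
= 4632 * 1.44
= 6670.08


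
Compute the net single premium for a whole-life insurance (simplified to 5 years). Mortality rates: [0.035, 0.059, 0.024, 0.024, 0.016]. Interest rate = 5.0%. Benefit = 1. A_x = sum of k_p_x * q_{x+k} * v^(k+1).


v = 0.952381
Year 0: k_p_x=1.0, q=0.035, term=0.033333
Year 1: k_p_x=0.965, q=0.059, term=0.051642
Year 2: k_p_x=0.908065, q=0.024, term=0.018826
Year 3: k_p_x=0.886271, q=0.024, term=0.017499
Year 4: k_p_x=0.865001, q=0.016, term=0.010844
A_x = 0.1321


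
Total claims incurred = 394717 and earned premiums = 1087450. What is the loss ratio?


Loss ratio = claims / premiums
= 394717 / 1087450
= 0.363


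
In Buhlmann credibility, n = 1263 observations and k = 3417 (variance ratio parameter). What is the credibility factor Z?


Z = n / (n + k)
= 1263 / (1263 + 3417)
= 1263 / 4680
= 0.2699


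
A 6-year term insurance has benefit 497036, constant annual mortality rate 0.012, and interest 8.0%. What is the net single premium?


NSP = benefit * sum_{k=0}^{n-1} k_p_x * q * v^(k+1)
With constant q=0.012, v=0.925926
Sum = 0.053982
NSP = 497036 * 0.053982
= 26831.0624


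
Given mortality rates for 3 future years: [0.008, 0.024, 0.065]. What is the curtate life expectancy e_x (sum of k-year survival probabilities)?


e_x = sum_{k=1}^{n} k_p_x
k_p_x values:
  1_p_x = 0.992
  2_p_x = 0.968192
  3_p_x = 0.90526
e_x = 2.8655


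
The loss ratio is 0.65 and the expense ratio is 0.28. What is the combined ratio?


Combined ratio = loss ratio + expense ratio
= 0.65 + 0.28
= 0.93


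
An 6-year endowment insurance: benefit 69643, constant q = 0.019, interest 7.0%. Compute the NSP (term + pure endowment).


Term component = 6037.7747
Pure endowment = 6_p_x * v^6 * benefit = 0.89128 * 0.666342 * 69643 = 41360.7923
NSP = 47398.5669


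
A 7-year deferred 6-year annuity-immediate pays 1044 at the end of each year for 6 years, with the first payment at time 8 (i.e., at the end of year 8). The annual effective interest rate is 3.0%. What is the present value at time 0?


PV at time 7 of the 6-year annuity-immediate:
a_n = 1044 * (1-(1+0.03)^(-6))/0.03 = 5655.5479
Discount back 7 years to time 0:
PV = 5655.5479 * (1+0.03)^(-7)
= 5655.5479 * 0.813092
= 4598.478


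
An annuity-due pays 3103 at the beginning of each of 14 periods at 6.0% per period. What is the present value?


PV_due = PMT * (1-(1+i)^(-n))/i * (1+i)
PV_immediate = 28842.3351
PV_due = 28842.3351 * 1.06
= 30572.8752


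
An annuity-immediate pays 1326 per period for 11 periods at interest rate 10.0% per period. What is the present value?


PV = PMT * (1 - (1+i)^(-n)) / i
= 1326 * (1 - (1+0.1)^(-11)) / 0.1
= 1326 * (1 - 0.350494) / 0.1
= 1326 * 6.495061
= 8612.4509


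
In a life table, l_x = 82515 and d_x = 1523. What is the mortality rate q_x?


q_x = d_x / l_x
= 1523 / 82515
= 0.0185


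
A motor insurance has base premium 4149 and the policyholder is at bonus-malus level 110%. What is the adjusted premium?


adjusted = base * BM_level / 100
= 4149 * 110 / 100
= 4149 * 1.1
= 4563.9


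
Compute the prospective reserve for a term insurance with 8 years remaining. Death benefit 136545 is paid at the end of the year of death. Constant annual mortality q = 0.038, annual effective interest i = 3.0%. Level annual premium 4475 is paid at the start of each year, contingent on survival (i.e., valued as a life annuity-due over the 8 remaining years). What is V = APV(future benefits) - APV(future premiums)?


v = 1/(1+i) = 0.970874
APV(future benefits) per unit = sum_{k=0}^{7} k_p_x * q * v^(k+1) = 0.235247
APV(future benefits) = 136545 * 0.235247 = 32121.7558
Life annuity-due factor ä_{x:8} = sum_{k=0}^{7} k_p_x * v^k = 6.376423
APV(future premiums) = 4475 * 6.376423 = 28534.4918
V = 32121.7558 - 28534.4918
= 3587.264


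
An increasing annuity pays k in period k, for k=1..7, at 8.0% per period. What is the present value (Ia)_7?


(Ia)_n = sum_{k=1}^{n} k * v^k, v = 1/(1+i)
v = 0.925926
Sum computed term by term:
(Ia)_7 = 19.2306


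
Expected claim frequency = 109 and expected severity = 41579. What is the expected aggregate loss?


E[S] = E[N] * E[X]
= 109 * 41579
= 4.5321e+06


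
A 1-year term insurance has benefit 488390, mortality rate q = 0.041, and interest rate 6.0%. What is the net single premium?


NSP = benefit * q * v
v = 1/(1+i) = 0.943396
NSP = 488390 * 0.041 * 0.943396
= 18890.5566


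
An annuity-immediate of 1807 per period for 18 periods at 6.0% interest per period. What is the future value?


FV = PMT * ((1+i)^n - 1) / i
= 1807 * ((1.06)^18 - 1) / 0.06
= 1807 * (2.854339 - 1) / 0.06
= 55846.5142


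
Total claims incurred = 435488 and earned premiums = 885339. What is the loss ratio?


Loss ratio = claims / premiums
= 435488 / 885339
= 0.4919


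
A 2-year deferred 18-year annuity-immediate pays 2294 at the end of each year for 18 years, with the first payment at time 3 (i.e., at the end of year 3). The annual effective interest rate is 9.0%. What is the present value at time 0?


PV at time 2 of the 18-year annuity-immediate:
a_n = 2294 * (1-(1+0.09)^(-18))/0.09 = 20085.404
Discount back 2 years to time 0:
PV = 20085.404 * (1+0.09)^(-2)
= 20085.404 * 0.84168
= 16905.4827


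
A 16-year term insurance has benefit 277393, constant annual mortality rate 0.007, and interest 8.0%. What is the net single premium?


NSP = benefit * sum_{k=0}^{n-1} k_p_x * q * v^(k+1)
With constant q=0.007, v=0.925926
Sum = 0.059471
NSP = 277393 * 0.059471
= 16496.8433


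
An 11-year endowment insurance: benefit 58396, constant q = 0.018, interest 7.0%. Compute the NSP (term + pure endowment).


Term component = 7297.5821
Pure endowment = 11_p_x * v^11 * benefit = 0.818892 * 0.475093 * 58396 = 22718.932
NSP = 30016.5141


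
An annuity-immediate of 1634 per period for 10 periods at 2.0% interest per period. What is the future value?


FV = PMT * ((1+i)^n - 1) / i
= 1634 * ((1.02)^10 - 1) / 0.02
= 1634 * (1.218994 - 1) / 0.02
= 17891.8441


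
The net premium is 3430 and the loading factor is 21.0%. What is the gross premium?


Gross = net * (1 + loading)
= 3430 * (1 + 0.21)
= 3430 * 1.21
= 4150.3


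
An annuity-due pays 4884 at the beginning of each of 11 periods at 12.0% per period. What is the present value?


PV_due = PMT * (1-(1+i)^(-n))/i * (1+i)
PV_immediate = 28999.7226
PV_due = 28999.7226 * 1.12
= 32479.6893


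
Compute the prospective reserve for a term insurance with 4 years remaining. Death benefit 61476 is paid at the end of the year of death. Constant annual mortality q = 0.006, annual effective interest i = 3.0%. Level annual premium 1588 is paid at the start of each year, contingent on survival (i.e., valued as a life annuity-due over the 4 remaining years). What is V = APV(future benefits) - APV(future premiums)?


v = 1/(1+i) = 0.970874
APV(future benefits) per unit = sum_{k=0}^{3} k_p_x * q * v^(k+1) = 0.022108
APV(future benefits) = 61476 * 0.022108 = 1359.0857
Life annuity-due factor ä_{x:4} = sum_{k=0}^{3} k_p_x * v^k = 3.795135
APV(future premiums) = 1588 * 3.795135 = 6026.6744
V = 1359.0857 - 6026.6744
= -4667.5886


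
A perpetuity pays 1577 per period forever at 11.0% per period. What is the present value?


PV = PMT / i
= 1577 / 0.11
= 14336.3636


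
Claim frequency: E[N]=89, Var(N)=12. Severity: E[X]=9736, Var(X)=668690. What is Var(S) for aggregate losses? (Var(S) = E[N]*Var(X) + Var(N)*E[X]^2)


Var(S) = E[N]*Var(X) + Var(N)*E[X]^2
= 89*668690 + 12*9736^2
= 59513410 + 1137476352
= 1.1970e+09


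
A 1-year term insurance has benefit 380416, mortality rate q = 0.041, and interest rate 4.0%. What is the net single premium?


NSP = benefit * q * v
v = 1/(1+i) = 0.961538
NSP = 380416 * 0.041 * 0.961538
= 14997.1692


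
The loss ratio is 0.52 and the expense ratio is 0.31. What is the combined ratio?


Combined ratio = loss ratio + expense ratio
= 0.52 + 0.31
= 0.83


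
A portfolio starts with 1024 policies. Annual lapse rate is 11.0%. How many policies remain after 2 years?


remaining = initial * (1 - lapse)^years
= 1024 * (1 - 0.11)^2
= 1024 * 0.7921
= 811.1104


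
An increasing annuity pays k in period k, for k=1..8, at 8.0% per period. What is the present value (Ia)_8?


(Ia)_n = sum_{k=1}^{n} k * v^k, v = 1/(1+i)
v = 0.925926
Sum computed term by term:
(Ia)_8 = 23.5527


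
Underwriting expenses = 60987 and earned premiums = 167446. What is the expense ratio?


Expense ratio = expenses / premiums
= 60987 / 167446
= 0.3642


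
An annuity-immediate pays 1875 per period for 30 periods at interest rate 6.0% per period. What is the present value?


PV = PMT * (1 - (1+i)^(-n)) / i
= 1875 * (1 - (1+0.06)^(-30)) / 0.06
= 1875 * (1 - 0.17411) / 0.06
= 1875 * 13.764831
= 25809.0584


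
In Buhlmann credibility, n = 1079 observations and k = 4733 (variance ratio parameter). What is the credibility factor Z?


Z = n / (n + k)
= 1079 / (1079 + 4733)
= 1079 / 5812
= 0.1857


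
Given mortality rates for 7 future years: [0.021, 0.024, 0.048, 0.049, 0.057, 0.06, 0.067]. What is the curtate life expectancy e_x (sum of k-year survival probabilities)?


e_x = sum_{k=1}^{n} k_p_x
k_p_x values:
  1_p_x = 0.979
  2_p_x = 0.955504
  3_p_x = 0.90964
  4_p_x = 0.865067
  5_p_x = 0.815759
  6_p_x = 0.766813
  7_p_x = 0.715437
e_x = 6.0072


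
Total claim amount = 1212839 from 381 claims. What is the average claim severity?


severity = total / number
= 1212839 / 381
= 3183.3045


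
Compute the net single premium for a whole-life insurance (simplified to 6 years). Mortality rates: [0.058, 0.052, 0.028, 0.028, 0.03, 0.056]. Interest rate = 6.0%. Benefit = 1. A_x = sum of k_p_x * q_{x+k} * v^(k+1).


v = 0.943396
Year 0: k_p_x=1.0, q=0.058, term=0.054717
Year 1: k_p_x=0.942, q=0.052, term=0.043596
Year 2: k_p_x=0.893016, q=0.028, term=0.020994
Year 3: k_p_x=0.868012, q=0.028, term=0.019251
Year 4: k_p_x=0.843707, q=0.03, term=0.018914
Year 5: k_p_x=0.818396, q=0.056, term=0.032308
A_x = 0.1898


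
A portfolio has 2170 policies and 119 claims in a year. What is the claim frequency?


frequency = claims / policies
= 119 / 2170
= 0.0548


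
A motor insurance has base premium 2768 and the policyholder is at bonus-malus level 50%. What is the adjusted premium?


adjusted = base * BM_level / 100
= 2768 * 50 / 100
= 2768 * 0.5
= 1384.0


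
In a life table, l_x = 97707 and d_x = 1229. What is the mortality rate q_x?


q_x = d_x / l_x
= 1229 / 97707
= 0.0126


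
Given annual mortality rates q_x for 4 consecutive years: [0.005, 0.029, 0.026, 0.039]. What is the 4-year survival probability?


p_k = 1 - q_k for each year
Survival = product of (1 - q_k)
= 0.995 * 0.971 * 0.974 * 0.961
= 0.9043


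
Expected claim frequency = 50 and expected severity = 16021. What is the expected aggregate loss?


E[S] = E[N] * E[X]
= 50 * 16021
= 801050


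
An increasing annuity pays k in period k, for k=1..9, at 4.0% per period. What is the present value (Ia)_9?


(Ia)_n = sum_{k=1}^{n} k * v^k, v = 1/(1+i)
v = 0.961538
Sum computed term by term:
(Ia)_9 = 35.2366


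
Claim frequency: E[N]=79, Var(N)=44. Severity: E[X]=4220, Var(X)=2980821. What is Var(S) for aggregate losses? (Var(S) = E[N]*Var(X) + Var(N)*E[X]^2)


Var(S) = E[N]*Var(X) + Var(N)*E[X]^2
= 79*2980821 + 44*4220^2
= 235484859 + 783569600
= 1.0191e+09


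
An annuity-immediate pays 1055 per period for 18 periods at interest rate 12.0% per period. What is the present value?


PV = PMT * (1 - (1+i)^(-n)) / i
= 1055 * (1 - (1+0.12)^(-18)) / 0.12
= 1055 * (1 - 0.13004) / 0.12
= 1055 * 7.24967
= 7648.4019


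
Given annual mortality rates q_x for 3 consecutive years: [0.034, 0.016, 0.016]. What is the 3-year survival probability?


p_k = 1 - q_k for each year
Survival = product of (1 - q_k)
= 0.966 * 0.984 * 0.984
= 0.9353


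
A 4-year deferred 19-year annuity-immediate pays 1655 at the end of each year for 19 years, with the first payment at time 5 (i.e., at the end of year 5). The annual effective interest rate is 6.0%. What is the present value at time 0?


PV at time 4 of the 19-year annuity-immediate:
a_n = 1655 * (1-(1+0.06)^(-19))/0.06 = 18466.6828
Discount back 4 years to time 0:
PV = 18466.6828 * (1+0.06)^(-4)
= 18466.6828 * 0.792094
= 14627.3424


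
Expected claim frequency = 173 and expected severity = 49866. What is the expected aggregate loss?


E[S] = E[N] * E[X]
= 173 * 49866
= 8.6268e+06


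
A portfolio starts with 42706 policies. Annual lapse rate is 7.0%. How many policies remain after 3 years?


remaining = initial * (1 - lapse)^years
= 42706 * (1 - 0.07)^3
= 42706 * 0.804357
= 34350.87


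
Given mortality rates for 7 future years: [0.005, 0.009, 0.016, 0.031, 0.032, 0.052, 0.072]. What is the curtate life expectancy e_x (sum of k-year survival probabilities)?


e_x = sum_{k=1}^{n} k_p_x
k_p_x values:
  1_p_x = 0.995
  2_p_x = 0.986045
  3_p_x = 0.970268
  4_p_x = 0.94019
  5_p_x = 0.910104
  6_p_x = 0.862778
  7_p_x = 0.800658
e_x = 6.465


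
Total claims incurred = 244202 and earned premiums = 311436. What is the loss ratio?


Loss ratio = claims / premiums
= 244202 / 311436
= 0.7841


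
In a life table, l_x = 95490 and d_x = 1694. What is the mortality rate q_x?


q_x = d_x / l_x
= 1694 / 95490
= 0.0177


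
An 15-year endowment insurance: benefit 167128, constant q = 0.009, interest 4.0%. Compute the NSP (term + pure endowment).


Term component = 15813.6406
Pure endowment = 15_p_x * v^15 * benefit = 0.873182 * 0.555265 * 167128 = 81031.5122
NSP = 96845.1528


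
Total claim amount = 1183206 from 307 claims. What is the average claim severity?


severity = total / number
= 1183206 / 307
= 3854.0912


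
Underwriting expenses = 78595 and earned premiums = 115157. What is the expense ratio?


Expense ratio = expenses / premiums
= 78595 / 115157
= 0.6825
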